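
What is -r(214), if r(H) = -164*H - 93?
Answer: 35189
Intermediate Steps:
r(H) = -93 - 164*H
-r(214) = -(-93 - 164*214) = -(-93 - 35096) = -1*(-35189) = 35189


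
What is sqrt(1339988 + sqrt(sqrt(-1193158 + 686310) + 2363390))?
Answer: sqrt(1339988 + sqrt(2)*sqrt(1181695 + 2*I*sqrt(31678))) ≈ 1158.2 + 0.e-4*I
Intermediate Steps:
sqrt(1339988 + sqrt(sqrt(-1193158 + 686310) + 2363390)) = sqrt(1339988 + sqrt(sqrt(-506848) + 2363390)) = sqrt(1339988 + sqrt(4*I*sqrt(31678) + 2363390)) = sqrt(1339988 + sqrt(2363390 + 4*I*sqrt(31678)))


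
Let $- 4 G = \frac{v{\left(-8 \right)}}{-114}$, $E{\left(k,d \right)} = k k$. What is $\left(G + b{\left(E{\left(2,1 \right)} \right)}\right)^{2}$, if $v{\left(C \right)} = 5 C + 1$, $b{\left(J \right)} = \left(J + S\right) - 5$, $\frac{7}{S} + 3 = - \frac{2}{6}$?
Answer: $\frac{5861241}{577600} \approx 10.148$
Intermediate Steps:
$E{\left(k,d \right)} = k^{2}$
$S = - \frac{21}{10}$ ($S = \frac{7}{-3 - \frac{2}{6}} = \frac{7}{-3 - \frac{1}{3}} = \frac{7}{- \frac{10}{3}} = 7 \left(- \frac{3}{10}\right) = - \frac{21}{10} \approx -2.1$)
$b{\left(J \right)} = - \frac{71}{10} + J$ ($b{\left(J \right)} = \left(J - \frac{21}{10}\right) - 5 = \left(- \frac{21}{10} + J\right) - 5 = - \frac{71}{10} + J$)
$v{\left(C \right)} = 1 + 5 C$
$G = - \frac{13}{152}$ ($G = - \frac{\left(1 + 5 \left(-8\right)\right) \frac{1}{-114}}{4} = - \frac{\left(1 - 40\right) \left(- \frac{1}{114}\right)}{4} = - \frac{\left(-39\right) \left(- \frac{1}{114}\right)}{4} = \left(- \frac{1}{4}\right) \frac{13}{38} = - \frac{13}{152} \approx -0.085526$)
$\left(G + b{\left(E{\left(2,1 \right)} \right)}\right)^{2} = \left(- \frac{13}{152} - \left(\frac{71}{10} - 2^{2}\right)\right)^{2} = \left(- \frac{13}{152} + \left(- \frac{71}{10} + 4\right)\right)^{2} = \left(- \frac{13}{152} - \frac{31}{10}\right)^{2} = \left(- \frac{2421}{760}\right)^{2} = \frac{5861241}{577600}$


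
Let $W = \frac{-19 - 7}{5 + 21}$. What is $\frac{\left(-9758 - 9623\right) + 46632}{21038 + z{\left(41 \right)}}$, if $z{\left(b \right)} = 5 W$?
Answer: $\frac{27251}{21033} \approx 1.2956$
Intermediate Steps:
$W = -1$ ($W = - \frac{26}{26} = \left(-26\right) \frac{1}{26} = -1$)
$z{\left(b \right)} = -5$ ($z{\left(b \right)} = 5 \left(-1\right) = -5$)
$\frac{\left(-9758 - 9623\right) + 46632}{21038 + z{\left(41 \right)}} = \frac{\left(-9758 - 9623\right) + 46632}{21038 - 5} = \frac{\left(-9758 - 9623\right) + 46632}{21033} = \left(-19381 + 46632\right) \frac{1}{21033} = 27251 \cdot \frac{1}{21033} = \frac{27251}{21033}$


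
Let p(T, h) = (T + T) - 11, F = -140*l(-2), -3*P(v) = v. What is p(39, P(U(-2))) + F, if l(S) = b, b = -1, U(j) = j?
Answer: 207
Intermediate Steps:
P(v) = -v/3
l(S) = -1
F = 140 (F = -140*(-1) = 140)
p(T, h) = -11 + 2*T (p(T, h) = 2*T - 11 = -11 + 2*T)
p(39, P(U(-2))) + F = (-11 + 2*39) + 140 = (-11 + 78) + 140 = 67 + 140 = 207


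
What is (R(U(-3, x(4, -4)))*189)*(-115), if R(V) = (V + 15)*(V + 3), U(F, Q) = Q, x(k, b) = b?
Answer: 239085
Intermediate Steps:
R(V) = (3 + V)*(15 + V) (R(V) = (15 + V)*(3 + V) = (3 + V)*(15 + V))
(R(U(-3, x(4, -4)))*189)*(-115) = ((45 + (-4)**2 + 18*(-4))*189)*(-115) = ((45 + 16 - 72)*189)*(-115) = -11*189*(-115) = -2079*(-115) = 239085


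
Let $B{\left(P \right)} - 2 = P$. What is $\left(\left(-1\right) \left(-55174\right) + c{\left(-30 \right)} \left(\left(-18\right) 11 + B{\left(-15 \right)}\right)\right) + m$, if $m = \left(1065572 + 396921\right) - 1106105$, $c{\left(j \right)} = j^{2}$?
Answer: $221662$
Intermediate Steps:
$B{\left(P \right)} = 2 + P$
$m = 356388$ ($m = 1462493 - 1106105 = 356388$)
$\left(\left(-1\right) \left(-55174\right) + c{\left(-30 \right)} \left(\left(-18\right) 11 + B{\left(-15 \right)}\right)\right) + m = \left(\left(-1\right) \left(-55174\right) + \left(-30\right)^{2} \left(\left(-18\right) 11 + \left(2 - 15\right)\right)\right) + 356388 = \left(55174 + 900 \left(-198 - 13\right)\right) + 356388 = \left(55174 + 900 \left(-211\right)\right) + 356388 = \left(55174 - 189900\right) + 356388 = -134726 + 356388 = 221662$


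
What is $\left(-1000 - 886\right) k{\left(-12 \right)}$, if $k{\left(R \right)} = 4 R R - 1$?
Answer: $-1084450$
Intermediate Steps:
$k{\left(R \right)} = -1 + 4 R^{2}$ ($k{\left(R \right)} = 4 R^{2} - 1 = -1 + 4 R^{2}$)
$\left(-1000 - 886\right) k{\left(-12 \right)} = \left(-1000 - 886\right) \left(-1 + 4 \left(-12\right)^{2}\right) = - 1886 \left(-1 + 4 \cdot 144\right) = - 1886 \left(-1 + 576\right) = \left(-1886\right) 575 = -1084450$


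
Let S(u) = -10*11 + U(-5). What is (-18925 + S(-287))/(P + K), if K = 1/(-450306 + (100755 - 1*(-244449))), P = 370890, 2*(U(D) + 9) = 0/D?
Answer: -2001562488/38981280779 ≈ -0.051347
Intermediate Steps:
U(D) = -9 (U(D) = -9 + (0/D)/2 = -9 + (½)*0 = -9 + 0 = -9)
S(u) = -119 (S(u) = -10*11 - 9 = -110 - 9 = -119)
K = -1/105102 (K = 1/(-450306 + (100755 + 244449)) = 1/(-450306 + 345204) = 1/(-105102) = -1/105102 ≈ -9.5146e-6)
(-18925 + S(-287))/(P + K) = (-18925 - 119)/(370890 - 1/105102) = -19044/38981280779/105102 = -19044*105102/38981280779 = -2001562488/38981280779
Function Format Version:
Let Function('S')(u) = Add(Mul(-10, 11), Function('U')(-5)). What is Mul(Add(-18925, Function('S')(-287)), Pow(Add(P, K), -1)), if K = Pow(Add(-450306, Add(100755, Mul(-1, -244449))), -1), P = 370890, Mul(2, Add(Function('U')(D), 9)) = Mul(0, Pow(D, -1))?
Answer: Rational(-2001562488, 38981280779) ≈ -0.051347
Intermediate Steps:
Function('U')(D) = -9 (Function('U')(D) = Add(-9, Mul(Rational(1, 2), Mul(0, Pow(D, -1)))) = Add(-9, Mul(Rational(1, 2), 0)) = Add(-9, 0) = -9)
Function('S')(u) = -119 (Function('S')(u) = Add(Mul(-10, 11), -9) = Add(-110, -9) = -119)
K = Rational(-1, 105102) (K = Pow(Add(-450306, Add(100755, 244449)), -1) = Pow(Add(-450306, 345204), -1) = Pow(-105102, -1) = Rational(-1, 105102) ≈ -9.5146e-6)
Mul(Add(-18925, Function('S')(-287)), Pow(Add(P, K), -1)) = Mul(Add(-18925, -119), Pow(Add(370890, Rational(-1, 105102)), -1)) = Mul(-19044, Pow(Rational(38981280779, 105102), -1)) = Mul(-19044, Rational(105102, 38981280779)) = Rational(-2001562488, 38981280779)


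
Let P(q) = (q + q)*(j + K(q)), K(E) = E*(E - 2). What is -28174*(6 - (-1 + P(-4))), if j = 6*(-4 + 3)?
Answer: -4254274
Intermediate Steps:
j = -6 (j = 6*(-1) = -6)
K(E) = E*(-2 + E)
P(q) = 2*q*(-6 + q*(-2 + q)) (P(q) = (q + q)*(-6 + q*(-2 + q)) = (2*q)*(-6 + q*(-2 + q)) = 2*q*(-6 + q*(-2 + q)))
-28174*(6 - (-1 + P(-4))) = -28174*(6 - (-1 + 2*(-4)*(-6 - 4*(-2 - 4)))) = -28174*(6 - (-1 + 2*(-4)*(-6 - 4*(-6)))) = -28174*(6 - (-1 + 2*(-4)*(-6 + 24))) = -28174*(6 - (-1 + 2*(-4)*18)) = -28174*(6 - (-1 - 144)) = -28174*(6 - 1*(-145)) = -28174*(6 + 145) = -28174*151 = -4254274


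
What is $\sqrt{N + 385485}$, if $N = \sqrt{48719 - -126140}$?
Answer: $\sqrt{385485 + \sqrt{174859}} \approx 621.21$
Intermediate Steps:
$N = \sqrt{174859}$ ($N = \sqrt{48719 + 126140} = \sqrt{174859} \approx 418.16$)
$\sqrt{N + 385485} = \sqrt{\sqrt{174859} + 385485} = \sqrt{385485 + \sqrt{174859}}$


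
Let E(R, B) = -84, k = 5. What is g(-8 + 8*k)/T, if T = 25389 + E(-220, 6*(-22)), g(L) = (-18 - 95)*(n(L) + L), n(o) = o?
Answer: -7232/25305 ≈ -0.28579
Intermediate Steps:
g(L) = -226*L (g(L) = (-18 - 95)*(L + L) = -226*L)
T = 25305 (T = 25389 - 84 = 25305)
g(-8 + 8*k)/T = -226*(-8 + 8*5)/25305 = -226*(-8 + 40)*(1/25305) = -226*32*(1/25305) = -7232*1/25305 = -7232/25305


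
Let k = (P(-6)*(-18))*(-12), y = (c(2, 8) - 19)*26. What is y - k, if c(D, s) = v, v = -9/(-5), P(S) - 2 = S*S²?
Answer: 228884/5 ≈ 45777.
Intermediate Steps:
P(S) = 2 + S³ (P(S) = 2 + S*S² = 2 + S³)
v = 9/5 (v = -9*(-⅕) = 9/5 ≈ 1.8000)
c(D, s) = 9/5
y = -2236/5 (y = (9/5 - 19)*26 = -86/5*26 = -2236/5 ≈ -447.20)
k = -46224 (k = ((2 + (-6)³)*(-18))*(-12) = ((2 - 216)*(-18))*(-12) = -214*(-18)*(-12) = 3852*(-12) = -46224)
y - k = -2236/5 - 1*(-46224) = -2236/5 + 46224 = 228884/5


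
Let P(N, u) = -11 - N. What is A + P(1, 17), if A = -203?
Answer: -215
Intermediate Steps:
A + P(1, 17) = -203 + (-11 - 1*1) = -203 + (-11 - 1) = -203 - 12 = -215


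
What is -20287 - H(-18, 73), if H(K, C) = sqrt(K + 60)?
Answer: -20287 - sqrt(42) ≈ -20293.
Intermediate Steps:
H(K, C) = sqrt(60 + K)
-20287 - H(-18, 73) = -20287 - sqrt(60 - 18) = -20287 - sqrt(42)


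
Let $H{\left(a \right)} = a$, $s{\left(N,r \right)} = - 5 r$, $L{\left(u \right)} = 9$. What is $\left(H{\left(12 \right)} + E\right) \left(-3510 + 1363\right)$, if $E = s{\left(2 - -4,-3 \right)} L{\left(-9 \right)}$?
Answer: $-315609$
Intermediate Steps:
$E = 135$ ($E = \left(-5\right) \left(-3\right) 9 = 15 \cdot 9 = 135$)
$\left(H{\left(12 \right)} + E\right) \left(-3510 + 1363\right) = \left(12 + 135\right) \left(-3510 + 1363\right) = 147 \left(-2147\right) = -315609$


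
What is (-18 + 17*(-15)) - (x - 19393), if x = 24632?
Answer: -5512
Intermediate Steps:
(-18 + 17*(-15)) - (x - 19393) = (-18 + 17*(-15)) - (24632 - 19393) = (-18 - 255) - 1*5239 = -273 - 5239 = -5512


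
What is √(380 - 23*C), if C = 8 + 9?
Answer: I*√11 ≈ 3.3166*I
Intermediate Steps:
C = 17
√(380 - 23*C) = √(380 - 23*17) = √(380 - 391) = √(-11) = I*√11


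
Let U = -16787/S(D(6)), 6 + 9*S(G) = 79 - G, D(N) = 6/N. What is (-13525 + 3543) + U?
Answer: -96643/8 ≈ -12080.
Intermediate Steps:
S(G) = 73/9 - G/9 (S(G) = -2/3 + (79 - G)/9 = -2/3 + (79/9 - G/9) = 73/9 - G/9)
U = -16787/8 (U = -16787/(73/9 - 2/(3*6)) = -16787/(73/9 - 1/9*1) = -16787/(73/9 - 1/9) = -16787/8 ≈ -2098.4)
(-13525 + 3543) + U = (-13525 + 3543) - 16787/8 = -9982 - 16787/8 = -96643/8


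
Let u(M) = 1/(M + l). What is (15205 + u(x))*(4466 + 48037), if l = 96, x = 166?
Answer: 209156778633/262 ≈ 7.9831e+8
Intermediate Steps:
u(M) = 1/(96 + M) (u(M) = 1/(M + 96) = 1/(96 + M))
(15205 + u(x))*(4466 + 48037) = (15205 + 1/(96 + 166))*(4466 + 48037) = (15205 + 1/262)*52503 = (3983711/262)*52503 = 209156778633/262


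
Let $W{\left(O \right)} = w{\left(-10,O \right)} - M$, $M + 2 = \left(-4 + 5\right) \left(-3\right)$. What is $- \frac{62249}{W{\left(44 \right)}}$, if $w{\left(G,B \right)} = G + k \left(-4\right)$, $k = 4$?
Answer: $\frac{62249}{21} \approx 2964.2$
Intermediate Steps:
$w{\left(G,B \right)} = -16 + G$ ($w{\left(G,B \right)} = G + 4 \left(-4\right) = G - 16 = -16 + G$)
$M = -5$ ($M = -2 + \left(-4 + 5\right) \left(-3\right) = -2 + 1 \left(-3\right) = -2 - 3 = -5$)
$W{\left(O \right)} = -21$ ($W{\left(O \right)} = \left(-16 - 10\right) - -5 = -26 + 5 = -21$)
$- \frac{62249}{W{\left(44 \right)}} = - \frac{62249}{-21} = \left(-62249\right) \left(- \frac{1}{21}\right) = \frac{62249}{21}$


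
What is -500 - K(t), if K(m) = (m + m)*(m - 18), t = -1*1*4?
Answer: -676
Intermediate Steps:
t = -4 (t = -1*4 = -4)
K(m) = 2*m*(-18 + m) (K(m) = (2*m)*(-18 + m) = 2*m*(-18 + m))
-500 - K(t) = -500 - 2*(-4)*(-18 - 4) = -500 - 2*(-4)*(-22) = -500 - 1*176 = -500 - 176 = -676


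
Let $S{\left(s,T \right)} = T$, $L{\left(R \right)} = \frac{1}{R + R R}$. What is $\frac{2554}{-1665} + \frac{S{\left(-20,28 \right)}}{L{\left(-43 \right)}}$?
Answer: $\frac{84193166}{1665} \approx 50566.0$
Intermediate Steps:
$L{\left(R \right)} = \frac{1}{R + R^{2}}$
$\frac{2554}{-1665} + \frac{S{\left(-20,28 \right)}}{L{\left(-43 \right)}} = \frac{2554}{-1665} + \frac{28}{\frac{1}{-43} \frac{1}{1 - 43}} = 2554 \left(- \frac{1}{1665}\right) + \frac{28}{\left(- \frac{1}{43}\right) \frac{1}{-42}} = - \frac{2554}{1665} + \frac{28}{\left(- \frac{1}{43}\right) \left(- \frac{1}{42}\right)} = - \frac{2554}{1665} + 28 \frac{1}{\frac{1}{1806}} = - \frac{2554}{1665} + 28 \cdot 1806 = - \frac{2554}{1665} + 50568 = \frac{84193166}{1665}$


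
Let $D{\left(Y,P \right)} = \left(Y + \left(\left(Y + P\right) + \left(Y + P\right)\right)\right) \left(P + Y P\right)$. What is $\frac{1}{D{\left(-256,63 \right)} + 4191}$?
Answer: $\frac{1}{10317921} \approx 9.6919 \cdot 10^{-8}$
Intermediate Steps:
$D{\left(Y,P \right)} = \left(P + P Y\right) \left(2 P + 3 Y\right)$ ($D{\left(Y,P \right)} = \left(Y + \left(\left(P + Y\right) + \left(P + Y\right)\right)\right) \left(P + P Y\right) = \left(Y + \left(2 P + 2 Y\right)\right) \left(P + P Y\right) = \left(2 P + 3 Y\right) \left(P + P Y\right) = \left(P + P Y\right) \left(2 P + 3 Y\right)$)
$\frac{1}{D{\left(-256,63 \right)} + 4191} = \frac{1}{63 \left(2 \cdot 63 + 3 \left(-256\right) + 3 \left(-256\right)^{2} + 2 \cdot 63 \left(-256\right)\right) + 4191} = \frac{1}{63 \left(126 - 768 + 3 \cdot 65536 - 32256\right) + 4191} = \frac{1}{63 \left(126 - 768 + 196608 - 32256\right) + 4191} = \frac{1}{63 \cdot 163710 + 4191} = \frac{1}{10313730 + 4191} = \frac{1}{10317921}$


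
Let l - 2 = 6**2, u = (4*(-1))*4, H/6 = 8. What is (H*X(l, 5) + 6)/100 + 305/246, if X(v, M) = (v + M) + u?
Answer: 43849/3075 ≈ 14.260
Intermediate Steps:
H = 48 (H = 6*8 = 48)
u = -16 (u = -4*4 = -16)
l = 38 (l = 2 + 6**2 = 2 + 36 = 38)
X(v, M) = -16 + M + v (X(v, M) = (v + M) - 16 = (M + v) - 16 = -16 + M + v)
(H*X(l, 5) + 6)/100 + 305/246 = (48*(-16 + 5 + 38) + 6)/100 + 305/246 = (48*27 + 6)*(1/100) + 305*(1/246) = (1296 + 6)*(1/100) + 305/246 = 1302*(1/100) + 305/246 = 651/50 + 305/246 = 43849/3075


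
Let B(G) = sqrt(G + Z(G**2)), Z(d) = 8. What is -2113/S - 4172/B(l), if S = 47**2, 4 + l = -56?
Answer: -2113/2209 + 2086*I*sqrt(13)/13 ≈ -0.95654 + 578.55*I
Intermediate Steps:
l = -60 (l = -4 - 56 = -60)
S = 2209
B(G) = sqrt(8 + G) (B(G) = sqrt(G + 8) = sqrt(8 + G))
-2113/S - 4172/B(l) = -2113/2209 - 4172/sqrt(8 - 60) = -2113*1/2209 - 4172*(-I*sqrt(13)/26) = -2113/2209 - 4172*(-I*sqrt(13)/26) = -2113/2209 - (-2086)*I*sqrt(13)/13 = -2113/2209 + 2086*I*sqrt(13)/13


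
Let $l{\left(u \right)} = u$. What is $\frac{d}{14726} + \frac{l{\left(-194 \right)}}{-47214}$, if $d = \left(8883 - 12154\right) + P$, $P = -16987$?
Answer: $- \frac{238401092}{173818341} \approx -1.3716$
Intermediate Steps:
$d = -20258$ ($d = \left(8883 - 12154\right) - 16987 = -3271 - 16987 = -20258$)
$\frac{d}{14726} + \frac{l{\left(-194 \right)}}{-47214} = - \frac{20258}{14726} - \frac{194}{-47214} = \left(-20258\right) \frac{1}{14726} - - \frac{97}{23607} = - \frac{10129}{7363} + \frac{97}{23607} = - \frac{238401092}{173818341}$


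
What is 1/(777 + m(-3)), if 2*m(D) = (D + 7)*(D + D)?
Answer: 1/765 ≈ 0.0013072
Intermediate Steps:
m(D) = D*(7 + D) (m(D) = ((D + 7)*(D + D))/2 = ((7 + D)*(2*D))/2 = (2*D*(7 + D))/2 = D*(7 + D))
1/(777 + m(-3)) = 1/(777 - 3*(7 - 3)) = 1/(777 - 3*4) = 1/(777 - 12) = 1/765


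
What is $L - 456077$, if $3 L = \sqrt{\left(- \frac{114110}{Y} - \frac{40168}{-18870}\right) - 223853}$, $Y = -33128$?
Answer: $-456077 + \frac{i \sqrt{1366804398562180265865}}{234422010} \approx -4.5608 \cdot 10^{5} + 157.71 i$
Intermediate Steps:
$L = \frac{i \sqrt{1366804398562180265865}}{234422010}$ ($L = \frac{\sqrt{\left(- \frac{114110}{-33128} - \frac{40168}{-18870}\right) - 223853}}{3} = \frac{\sqrt{\left(\left(-114110\right) \left(- \frac{1}{33128}\right) - - \frac{20084}{9435}\right) - 223853}}{3} = \frac{\sqrt{\left(\frac{57055}{16564} + \frac{20084}{9435}\right) - 223853}}{3} = \frac{\sqrt{\frac{870985301}{156281340} - 223853}}{3} = \frac{\sqrt{- \frac{34983175817719}{156281340}}}{3} = \frac{\frac{1}{78140670} i \sqrt{1366804398562180265865}}{3} = \frac{i \sqrt{1366804398562180265865}}{234422010} \approx 157.71 i$)
$L - 456077 = \frac{i \sqrt{1366804398562180265865}}{234422010} - 456077 = -456077 + \frac{i \sqrt{1366804398562180265865}}{234422010}$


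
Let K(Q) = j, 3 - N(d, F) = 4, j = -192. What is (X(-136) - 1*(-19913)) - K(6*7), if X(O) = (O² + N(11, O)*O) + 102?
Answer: 38839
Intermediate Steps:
N(d, F) = -1 (N(d, F) = 3 - 1*4 = 3 - 4 = -1)
K(Q) = -192
X(O) = 102 + O² - O (X(O) = (O² - O) + 102 = 102 + O² - O)
(X(-136) - 1*(-19913)) - K(6*7) = ((102 + (-136)² - 1*(-136)) - 1*(-19913)) - 1*(-192) = ((102 + 18496 + 136) + 19913) + 192 = (18734 + 19913) + 192 = 38647 + 192 = 38839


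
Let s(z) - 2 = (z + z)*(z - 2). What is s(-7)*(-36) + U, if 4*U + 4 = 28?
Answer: -4602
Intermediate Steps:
U = 6 (U = -1 + (¼)*28 = -1 + 7 = 6)
s(z) = 2 + 2*z*(-2 + z) (s(z) = 2 + (z + z)*(z - 2) = 2 + (2*z)*(-2 + z) = 2 + 2*z*(-2 + z))
s(-7)*(-36) + U = (2 - 4*(-7) + 2*(-7)²)*(-36) + 6 = (2 + 28 + 2*49)*(-36) + 6 = (2 + 28 + 98)*(-36) + 6 = 128*(-36) + 6 = -4608 + 6 = -4602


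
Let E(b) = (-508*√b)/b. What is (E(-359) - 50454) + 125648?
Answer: 75194 + 508*I*√359/359 ≈ 75194.0 + 26.811*I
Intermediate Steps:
E(b) = -508/√b
(E(-359) - 50454) + 125648 = (-(-508)*I*√359/359 - 50454) + 125648 = (508*I*√359/359 - 50454) + 125648 = (-50454 + 508*I*√359/359) + 125648 = 75194 + 508*I*√359/359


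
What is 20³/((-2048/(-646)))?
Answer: 40375/16 ≈ 2523.4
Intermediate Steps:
20³/((-2048/(-646))) = 8000/((-2048*(-1/646))) = 8000/(1024/323) = 8000*(323/1024) = 40375/16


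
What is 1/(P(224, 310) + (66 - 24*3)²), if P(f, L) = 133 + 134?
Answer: 1/303 ≈ 0.0033003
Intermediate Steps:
P(f, L) = 267
1/(P(224, 310) + (66 - 24*3)²) = 1/(267 + (66 - 24*3)²) = 1/(267 + (66 - 72)²) = 1/(267 + (-6)²) = 1/(267 + 36) = 1/303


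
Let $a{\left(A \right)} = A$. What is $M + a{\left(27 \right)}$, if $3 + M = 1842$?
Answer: $1866$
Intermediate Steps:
$M = 1839$ ($M = -3 + 1842 = 1839$)
$M + a{\left(27 \right)} = 1839 + 27 = 1866$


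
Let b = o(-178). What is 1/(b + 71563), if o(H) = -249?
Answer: 1/71314 ≈ 1.4022e-5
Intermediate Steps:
b = -249
1/(b + 71563) = 1/(-249 + 71563) = 1/71314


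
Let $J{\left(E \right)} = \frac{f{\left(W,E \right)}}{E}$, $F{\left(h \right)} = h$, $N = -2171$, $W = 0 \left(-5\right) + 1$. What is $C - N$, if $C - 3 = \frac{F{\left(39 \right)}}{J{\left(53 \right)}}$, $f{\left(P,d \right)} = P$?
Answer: $4241$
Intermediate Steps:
$W = 1$ ($W = 0 + 1 = 1$)
$J{\left(E \right)} = \frac{1}{E}$ ($J{\left(E \right)} = 1 \frac{1}{E} = \frac{1}{E}$)
$C = 2070$ ($C = 3 + \frac{39}{\frac{1}{53}} = 3 + 39 \frac{1}{\frac{1}{53}} = 3 + 39 \cdot 53 = 3 + 2067 = 2070$)
$C - N = 2070 - -2171 = 2070 + 2171 = 4241$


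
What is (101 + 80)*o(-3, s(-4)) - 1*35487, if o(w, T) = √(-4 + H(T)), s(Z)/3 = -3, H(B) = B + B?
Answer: -35487 + 181*I*√22 ≈ -35487.0 + 848.96*I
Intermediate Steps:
H(B) = 2*B
s(Z) = -9 (s(Z) = 3*(-3) = -9)
o(w, T) = √(-4 + 2*T)
(101 + 80)*o(-3, s(-4)) - 1*35487 = (101 + 80)*√(-4 + 2*(-9)) - 1*35487 = 181*√(-4 - 18) - 35487 = 181*√(-22) - 35487 = 181*(I*√22) - 35487 = 181*I*√22 - 35487 = -35487 + 181*I*√22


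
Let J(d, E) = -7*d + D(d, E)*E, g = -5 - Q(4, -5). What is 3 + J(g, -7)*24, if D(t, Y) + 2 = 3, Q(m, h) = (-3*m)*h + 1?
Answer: 10923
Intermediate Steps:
Q(m, h) = 1 - 3*h*m (Q(m, h) = -3*h*m + 1 = 1 - 3*h*m)
D(t, Y) = 1 (D(t, Y) = -2 + 3 = 1)
g = -66 (g = -5 - (1 - 3*(-5)*4) = -5 - (1 + 60) = -5 - 1*61 = -5 - 61 = -66)
J(d, E) = E - 7*d (J(d, E) = -7*d + 1*E = -7*d + E = E - 7*d)
3 + J(g, -7)*24 = 3 + (-7 - 7*(-66))*24 = 3 + (-7 + 462)*24 = 3 + 455*24 = 3 + 10920 = 10923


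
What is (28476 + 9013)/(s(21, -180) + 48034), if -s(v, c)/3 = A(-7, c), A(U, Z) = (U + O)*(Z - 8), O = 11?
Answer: 37489/50290 ≈ 0.74546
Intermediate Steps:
A(U, Z) = (-8 + Z)*(11 + U) (A(U, Z) = (U + 11)*(Z - 8) = (11 + U)*(-8 + Z) = (-8 + Z)*(11 + U))
s(v, c) = 96 - 12*c (s(v, c) = -3*(-88 - 8*(-7) + 11*c - 7*c) = -3*(-88 + 56 + 11*c - 7*c) = -3*(-32 + 4*c) = 96 - 12*c)
(28476 + 9013)/(s(21, -180) + 48034) = (28476 + 9013)/((96 - 12*(-180)) + 48034) = 37489/((96 + 2160) + 48034) = 37489/(2256 + 48034) = 37489/50290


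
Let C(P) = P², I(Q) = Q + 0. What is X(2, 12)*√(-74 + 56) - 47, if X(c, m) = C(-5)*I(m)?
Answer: -47 + 900*I*√2 ≈ -47.0 + 1272.8*I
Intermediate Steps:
I(Q) = Q
X(c, m) = 25*m (X(c, m) = (-5)²*m = 25*m)
X(2, 12)*√(-74 + 56) - 47 = (25*12)*√(-74 + 56) - 47 = 300*√(-18) - 47 = 300*(3*I*√2) - 47 = 900*I*√2 - 47 = -47 + 900*I*√2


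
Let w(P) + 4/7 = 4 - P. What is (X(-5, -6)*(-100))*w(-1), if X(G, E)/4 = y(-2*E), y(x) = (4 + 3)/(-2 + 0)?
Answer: 6200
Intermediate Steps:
y(x) = -7/2 (y(x) = 7/(-2) = 7*(-1/2) = -7/2)
X(G, E) = -14 (X(G, E) = 4*(-7/2) = -14)
w(P) = 24/7 - P (w(P) = -4/7 + (4 - P) = 24/7 - P)
(X(-5, -6)*(-100))*w(-1) = (-14*(-100))*(24/7 - 1*(-1)) = 1400*(24/7 + 1) = 1400*(31/7) = 6200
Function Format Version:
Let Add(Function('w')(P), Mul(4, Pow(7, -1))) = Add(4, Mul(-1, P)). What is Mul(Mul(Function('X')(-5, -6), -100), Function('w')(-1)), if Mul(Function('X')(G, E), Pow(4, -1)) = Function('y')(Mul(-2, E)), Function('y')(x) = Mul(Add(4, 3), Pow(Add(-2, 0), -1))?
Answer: 6200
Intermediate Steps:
Function('y')(x) = Rational(-7, 2) (Function('y')(x) = Mul(7, Pow(-2, -1)) = Mul(7, Rational(-1, 2)) = Rational(-7, 2))
Function('X')(G, E) = -14 (Function('X')(G, E) = Mul(4, Rational(-7, 2)) = -14)
Function('w')(P) = Add(Rational(24, 7), Mul(-1, P)) (Function('w')(P) = Add(Rational(-4, 7), Add(4, Mul(-1, P))) = Add(Rational(24, 7), Mul(-1, P)))
Mul(Mul(Function('X')(-5, -6), -100), Function('w')(-1)) = Mul(Mul(-14, -100), Add(Rational(24, 7), Mul(-1, -1))) = Mul(1400, Add(Rational(24, 7), 1)) = Mul(1400, Rational(31, 7)) = 6200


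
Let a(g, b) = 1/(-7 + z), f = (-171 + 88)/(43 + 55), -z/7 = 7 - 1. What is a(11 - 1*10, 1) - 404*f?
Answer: 2395/7 ≈ 342.14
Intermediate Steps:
z = -42 (z = -7*(7 - 1) = -7*6 = -42)
f = -83/98 ≈ -0.84694
a(g, b) = -1/49 (a(g, b) = 1/(-7 - 42) = 1/(-49) = -1/49)
a(11 - 1*10, 1) - 404*f = -1/49 - 404*(-83/98) = -1/49 + 16766/49 = 2395/7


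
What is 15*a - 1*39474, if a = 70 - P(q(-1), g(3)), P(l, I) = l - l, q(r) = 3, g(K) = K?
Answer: -38424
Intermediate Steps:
P(l, I) = 0
a = 70 (a = 70 - 1*0 = 70 + 0 = 70)
15*a - 1*39474 = 15*70 - 1*39474 = 1050 - 39474 = -38424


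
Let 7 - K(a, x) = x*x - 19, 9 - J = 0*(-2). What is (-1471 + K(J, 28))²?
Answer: 4968441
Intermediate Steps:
J = 9 (J = 9 - 0*(-2) = 9 - 1*0 = 9 + 0 = 9)
K(a, x) = 26 - x² (K(a, x) = 7 - (x*x - 19) = 7 - (x² - 19) = 7 - (-19 + x²) = 7 + (19 - x²) = 26 - x²)
(-1471 + K(J, 28))² = (-1471 + (26 - 1*28²))² = (-1471 + (26 - 1*784))² = (-1471 + (26 - 784))² = (-1471 - 758)² = (-2229)² = 4968441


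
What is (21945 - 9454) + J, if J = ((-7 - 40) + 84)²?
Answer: 13860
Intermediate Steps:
J = 1369 (J = (-47 + 84)² = 37² = 1369)
(21945 - 9454) + J = (21945 - 9454) + 1369 = 12491 + 1369 = 13860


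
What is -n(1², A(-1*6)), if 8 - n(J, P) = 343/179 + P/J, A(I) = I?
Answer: -2163/179 ≈ -12.084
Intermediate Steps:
n(J, P) = 1089/179 - P/J (n(J, P) = 8 - (343/179 + P/J) = 8 + (-343/179 - P/J) = 1089/179 - P/J)
-n(1², A(-1*6)) = -(1089/179 - (-1*6)/(1²)) = -(1089/179 - 1*(-6)/1) = -(1089/179 - 1*(-6)*1) = -(1089/179 + 6) = -1*2163/179 = -2163/179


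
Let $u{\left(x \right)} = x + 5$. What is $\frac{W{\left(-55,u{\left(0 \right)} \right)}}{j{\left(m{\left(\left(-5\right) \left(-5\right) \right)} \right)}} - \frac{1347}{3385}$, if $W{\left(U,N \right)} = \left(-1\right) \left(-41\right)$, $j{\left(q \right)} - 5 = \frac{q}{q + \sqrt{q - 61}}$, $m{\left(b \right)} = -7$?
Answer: $\frac{41661841}{5862820} - \frac{287 i \sqrt{17}}{1732} \approx 7.1061 - 0.68322 i$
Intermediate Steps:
$u{\left(x \right)} = 5 + x$
$j{\left(q \right)} = 5 + \frac{q}{q + \sqrt{-61 + q}}$ ($j{\left(q \right)} = 5 + \frac{q}{q + \sqrt{q - 61}} = 5 + \frac{q}{q + \sqrt{-61 + q}}$)
$W{\left(U,N \right)} = 41$
$\frac{W{\left(-55,u{\left(0 \right)} \right)}}{j{\left(m{\left(\left(-5\right) \left(-5\right) \right)} \right)}} - \frac{1347}{3385} = \frac{41}{\frac{1}{-7 + \sqrt{-61 - 7}} \left(5 \sqrt{-61 - 7} + 6 \left(-7\right)\right)} - \frac{1347}{3385} = \frac{41}{\frac{1}{-7 + \sqrt{-68}} \left(5 \sqrt{-68} - 42\right)} - \frac{1347}{3385} = \frac{41}{\frac{1}{-7 + 2 i \sqrt{17}} \left(5 \cdot 2 i \sqrt{17} - 42\right)} - \frac{1347}{3385} = \frac{41}{\frac{1}{-7 + 2 i \sqrt{17}} \left(10 i \sqrt{17} - 42\right)} - \frac{1347}{3385} = \frac{41}{\frac{1}{-7 + 2 i \sqrt{17}} \left(-42 + 10 i \sqrt{17}\right)} - \frac{1347}{3385} = 41 \frac{-7 + 2 i \sqrt{17}}{-42 + 10 i \sqrt{17}} - \frac{1347}{3385} = \frac{41 \left(-7 + 2 i \sqrt{17}\right)}{-42 + 10 i \sqrt{17}} - \frac{1347}{3385} = - \frac{1347}{3385} + \frac{41 \left(-7 + 2 i \sqrt{17}\right)}{-42 + 10 i \sqrt{17}}$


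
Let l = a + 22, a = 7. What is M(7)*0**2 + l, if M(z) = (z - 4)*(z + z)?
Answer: 29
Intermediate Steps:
M(z) = 2*z*(-4 + z) (M(z) = (-4 + z)*(2*z) = 2*z*(-4 + z))
l = 29 (l = 7 + 22 = 29)
M(7)*0**2 + l = (2*7*(-4 + 7))*0**2 + 29 = (2*7*3)*0 + 29 = 42*0 + 29 = 0 + 29 = 29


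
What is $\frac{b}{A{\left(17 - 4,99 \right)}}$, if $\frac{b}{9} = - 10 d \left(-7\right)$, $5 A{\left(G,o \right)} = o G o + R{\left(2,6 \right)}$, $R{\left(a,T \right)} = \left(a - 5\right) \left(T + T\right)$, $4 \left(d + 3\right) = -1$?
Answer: $- \frac{2275}{28306} \approx -0.080372$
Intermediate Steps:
$d = - \frac{13}{4}$ ($d = -3 + \frac{1}{4} \left(-1\right) = -3 - \frac{1}{4} = - \frac{13}{4} \approx -3.25$)
$R{\left(a,T \right)} = 2 T \left(-5 + a\right)$ ($R{\left(a,T \right)} = \left(-5 + a\right) 2 T = 2 T \left(-5 + a\right)$)
$A{\left(G,o \right)} = - \frac{36}{5} + \frac{G o^{2}}{5}$ ($A{\left(G,o \right)} = \frac{o G o + 2 \cdot 6 \left(-5 + 2\right)}{5} = \frac{G o o + 2 \cdot 6 \left(-3\right)}{5} = \frac{G o^{2} - 36}{5} = \frac{-36 + G o^{2}}{5} = - \frac{36}{5} + \frac{G o^{2}}{5}$)
$b = - \frac{4095}{2}$ ($b = 9 \left(-10\right) \left(- \frac{13}{4}\right) \left(-7\right) = 9 \cdot \frac{65}{2} \left(-7\right) = 9 \left(- \frac{455}{2}\right) = - \frac{4095}{2} \approx -2047.5$)
$\frac{b}{A{\left(17 - 4,99 \right)}} = - \frac{4095}{2 \left(- \frac{36}{5} + \frac{\left(17 - 4\right) 99^{2}}{5}\right)} = - \frac{4095}{2 \left(- \frac{36}{5} + \frac{1}{5} \left(17 - 4\right) 9801\right)} = - \frac{4095}{2 \left(- \frac{36}{5} + \frac{1}{5} \cdot 13 \cdot 9801\right)} = - \frac{4095}{2 \left(- \frac{36}{5} + \frac{127413}{5}\right)} = - \frac{4095}{2 \cdot \frac{127377}{5}} = \left(- \frac{4095}{2}\right) \frac{5}{127377} = - \frac{2275}{28306}$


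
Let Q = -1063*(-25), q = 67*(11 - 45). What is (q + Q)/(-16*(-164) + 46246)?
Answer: 8099/16290 ≈ 0.49718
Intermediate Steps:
q = -2278 (q = 67*(-34) = -2278)
Q = 26575
(q + Q)/(-16*(-164) + 46246) = (-2278 + 26575)/(-16*(-164) + 46246) = 24297/(2624 + 46246) = 24297/48870 = 24297*(1/48870) = 8099/16290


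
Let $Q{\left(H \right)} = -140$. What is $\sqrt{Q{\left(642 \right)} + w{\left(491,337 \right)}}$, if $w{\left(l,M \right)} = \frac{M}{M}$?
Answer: $i \sqrt{139} \approx 11.79 i$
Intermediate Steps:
$w{\left(l,M \right)} = 1$
$\sqrt{Q{\left(642 \right)} + w{\left(491,337 \right)}} = \sqrt{-140 + 1} = \sqrt{-139} = i \sqrt{139}$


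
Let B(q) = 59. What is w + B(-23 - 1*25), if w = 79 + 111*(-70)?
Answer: -7632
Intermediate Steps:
w = -7691 (w = 79 - 7770 = -7691)
w + B(-23 - 1*25) = -7691 + 59 = -7632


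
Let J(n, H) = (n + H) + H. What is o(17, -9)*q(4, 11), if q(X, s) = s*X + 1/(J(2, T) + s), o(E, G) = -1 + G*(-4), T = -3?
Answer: 1545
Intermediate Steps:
o(E, G) = -1 - 4*G
J(n, H) = n + 2*H (J(n, H) = (H + n) + H = n + 2*H)
q(X, s) = 1/(-4 + s) + X*s (q(X, s) = s*X + 1/((2 + 2*(-3)) + s) = X*s + 1/((2 - 6) + s) = X*s + 1/(-4 + s) = 1/(-4 + s) + X*s)
o(17, -9)*q(4, 11) = (-1 - 4*(-9))*((1 + 4*11**2 - 4*4*11)/(-4 + 11)) = (-1 + 36)*((1 + 4*121 - 176)/7) = 35*((1 + 484 - 176)/7) = 35*((1/7)*309) = 35*(309/7) = 1545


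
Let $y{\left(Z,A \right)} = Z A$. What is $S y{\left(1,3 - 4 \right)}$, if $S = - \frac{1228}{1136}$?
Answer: $\frac{307}{284} \approx 1.081$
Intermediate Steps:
$y{\left(Z,A \right)} = A Z$
$S = - \frac{307}{284}$ ($S = \left(-1228\right) \frac{1}{1136} = - \frac{307}{284} \approx -1.081$)
$S y{\left(1,3 - 4 \right)} = - \frac{307 \left(3 - 4\right) 1}{284} = - \frac{307 \left(\left(-1\right) 1\right)}{284} = \left(- \frac{307}{284}\right) \left(-1\right) = \frac{307}{284}$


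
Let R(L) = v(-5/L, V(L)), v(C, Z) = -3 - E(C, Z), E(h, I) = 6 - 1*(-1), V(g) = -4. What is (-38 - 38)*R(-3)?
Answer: 760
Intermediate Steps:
E(h, I) = 7 (E(h, I) = 6 + 1 = 7)
v(C, Z) = -10 (v(C, Z) = -3 - 1*7 = -3 - 7 = -10)
R(L) = -10
(-38 - 38)*R(-3) = (-38 - 38)*(-10) = -76*(-10) = 760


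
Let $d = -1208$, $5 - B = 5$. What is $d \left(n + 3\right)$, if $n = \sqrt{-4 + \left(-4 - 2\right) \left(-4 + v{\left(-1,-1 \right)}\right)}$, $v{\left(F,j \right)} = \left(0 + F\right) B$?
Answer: $-3624 - 2416 \sqrt{5} \approx -9026.3$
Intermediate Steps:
$B = 0$ ($B = 5 - 5 = 0$)
$v{\left(F,j \right)} = 0$ ($v{\left(F,j \right)} = \left(0 + F\right) 0 = F 0 = 0$)
$n = 2 \sqrt{5}$ ($n = \sqrt{-4 + \left(-4 - 2\right) \left(-4 + 0\right)} = \sqrt{-4 - -24} = \sqrt{-4 + 24} = \sqrt{20} = 2 \sqrt{5} \approx 4.4721$)
$d \left(n + 3\right) = - 1208 \left(2 \sqrt{5} + 3\right) = - 1208 \left(3 + 2 \sqrt{5}\right) = -3624 - 2416 \sqrt{5}$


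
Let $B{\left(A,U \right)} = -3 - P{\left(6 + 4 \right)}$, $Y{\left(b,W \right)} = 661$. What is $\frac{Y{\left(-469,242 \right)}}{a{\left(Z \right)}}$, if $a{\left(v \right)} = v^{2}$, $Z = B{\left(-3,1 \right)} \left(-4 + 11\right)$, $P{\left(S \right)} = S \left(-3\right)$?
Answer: $\frac{661}{35721} \approx 0.018505$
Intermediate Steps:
$P{\left(S \right)} = - 3 S$
$B{\left(A,U \right)} = 27$ ($B{\left(A,U \right)} = -3 - - 3 \left(6 + 4\right) = -3 - \left(-3\right) 10 = -3 - -30 = -3 + 30 = 27$)
$Z = 189$ ($Z = 27 \left(-4 + 11\right) = 27 \cdot 7 = 189$)
$\frac{Y{\left(-469,242 \right)}}{a{\left(Z \right)}} = \frac{661}{189^{2}} = \frac{661}{35721}$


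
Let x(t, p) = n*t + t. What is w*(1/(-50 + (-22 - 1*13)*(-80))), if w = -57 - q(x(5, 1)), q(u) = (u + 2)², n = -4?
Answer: -113/3400 ≈ -0.033235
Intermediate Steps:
x(t, p) = -3*t (x(t, p) = -4*t + t = -3*t)
q(u) = (2 + u)²
w = -226 (w = -57 - (2 - 3*5)² = -57 - (2 - 15)² = -57 - 1*(-13)² = -57 - 1*169 = -57 - 169 = -226)
w*(1/(-50 + (-22 - 1*13)*(-80))) = -226/((-50 + (-22 - 1*13))*(-80)) = -226*(-1)/((-50 + (-22 - 13))*80) = -226*(-1)/((-50 - 35)*80) = -226*(-1)/((-85)*80) = -(-226)*(-1)/(85*80) = -226*1/6800 = -113/3400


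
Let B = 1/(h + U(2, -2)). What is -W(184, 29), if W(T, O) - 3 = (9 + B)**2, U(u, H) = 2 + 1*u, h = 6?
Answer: -8581/100 ≈ -85.810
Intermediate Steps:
U(u, H) = 2 + u
B = 1/10 (B = 1/(6 + (2 + 2)) = 1/(6 + 4) = 1/10 ≈ 0.10000)
W(T, O) = 8581/100 (W(T, O) = 3 + (9 + 1/10)**2 = 3 + (91/10)**2 = 3 + 8281/100 = 8581/100)
-W(184, 29) = -1*8581/100 = -8581/100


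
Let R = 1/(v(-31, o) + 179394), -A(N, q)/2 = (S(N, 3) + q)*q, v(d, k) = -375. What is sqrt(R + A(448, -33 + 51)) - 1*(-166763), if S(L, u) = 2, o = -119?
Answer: 166763 + I*sqrt(2563824168989)/59673 ≈ 1.6676e+5 + 26.833*I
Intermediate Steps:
A(N, q) = -2*q*(2 + q) (A(N, q) = -2*(2 + q)*q = -2*q*(2 + q))
R = 1/179019 (R = 1/(-375 + 179394) = 1/179019 ≈ 5.5860e-6)
sqrt(R + A(448, -33 + 51)) - 1*(-166763) = sqrt(1/179019 - 2*(-33 + 51)*(2 + (-33 + 51))) - 1*(-166763) = sqrt(1/179019 - 2*18*(2 + 18)) + 166763 = sqrt(1/179019 - 2*18*20) + 166763 = sqrt(1/179019 - 720) + 166763 = sqrt(-128893679/179019) + 166763 = I*sqrt(2563824168989)/59673 + 166763 = 166763 + I*sqrt(2563824168989)/59673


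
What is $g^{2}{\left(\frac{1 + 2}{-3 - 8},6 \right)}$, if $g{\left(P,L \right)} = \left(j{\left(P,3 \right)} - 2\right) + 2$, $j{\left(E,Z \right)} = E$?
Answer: $\frac{9}{121} \approx 0.07438$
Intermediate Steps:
$g{\left(P,L \right)} = P$ ($g{\left(P,L \right)} = \left(P - 2\right) + 2 = \left(-2 + P\right) + 2 = P$)
$g^{2}{\left(\frac{1 + 2}{-3 - 8},6 \right)} = \left(\frac{1 + 2}{-3 - 8}\right)^{2} = \left(\frac{3}{-11}\right)^{2} = \left(3 \left(- \frac{1}{11}\right)\right)^{2} = \left(- \frac{3}{11}\right)^{2} = \frac{9}{121}$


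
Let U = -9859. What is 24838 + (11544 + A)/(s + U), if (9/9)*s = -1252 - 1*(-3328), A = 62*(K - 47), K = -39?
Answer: 193307942/7783 ≈ 24837.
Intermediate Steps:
A = -5332 (A = 62*(-39 - 47) = 62*(-86) = -5332)
s = 2076 (s = -1252 - 1*(-3328) = -1252 + 3328 = 2076)
24838 + (11544 + A)/(s + U) = 24838 + (11544 - 5332)/(2076 - 9859) = 24838 + 6212/(-7783) = 24838 + 6212*(-1/7783) = 24838 - 6212/7783 = 193307942/7783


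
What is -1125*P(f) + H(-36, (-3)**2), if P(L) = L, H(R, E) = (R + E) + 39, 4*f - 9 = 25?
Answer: -19101/2 ≈ -9550.5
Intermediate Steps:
f = 17/2 (f = 9/4 + (1/4)*25 = 9/4 + 25/4 = 17/2 ≈ 8.5000)
H(R, E) = 39 + E + R (H(R, E) = (E + R) + 39 = 39 + E + R)
-1125*P(f) + H(-36, (-3)**2) = -1125*17/2 + (39 + (-3)**2 - 36) = -19125/2 + (39 + 9 - 36) = -19125/2 + 12 = -19101/2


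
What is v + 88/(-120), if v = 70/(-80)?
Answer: -193/120 ≈ -1.6083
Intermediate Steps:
v = -7/8 (v = 70*(-1/80) = -7/8 ≈ -0.87500)
v + 88/(-120) = -7/8 + 88/(-120) = -7/8 - 1/120*88 = -7/8 - 11/15 = -193/120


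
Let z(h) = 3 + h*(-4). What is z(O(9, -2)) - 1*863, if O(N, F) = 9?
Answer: -896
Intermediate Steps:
z(h) = 3 - 4*h
z(O(9, -2)) - 1*863 = (3 - 4*9) - 1*863 = (3 - 36) - 863 = -33 - 863 = -896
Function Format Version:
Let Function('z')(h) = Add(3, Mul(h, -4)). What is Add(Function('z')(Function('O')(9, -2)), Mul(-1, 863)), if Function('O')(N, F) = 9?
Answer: -896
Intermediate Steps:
Function('z')(h) = Add(3, Mul(-4, h))
Add(Function('z')(Function('O')(9, -2)), Mul(-1, 863)) = Add(Add(3, Mul(-4, 9)), Mul(-1, 863)) = Add(Add(3, -36), -863) = Add(-33, -863) = -896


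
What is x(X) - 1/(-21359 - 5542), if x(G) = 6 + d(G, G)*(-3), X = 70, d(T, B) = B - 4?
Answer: -5164991/26901 ≈ -192.00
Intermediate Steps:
d(T, B) = -4 + B
x(G) = 18 - 3*G (x(G) = 6 + (-4 + G)*(-3) = 6 + (12 - 3*G) = 18 - 3*G)
x(X) - 1/(-21359 - 5542) = (18 - 3*70) - 1/(-21359 - 5542) = (18 - 210) - 1/(-26901) = -192 - 1*(-1/26901) = -192 + 1/26901 = -5164991/26901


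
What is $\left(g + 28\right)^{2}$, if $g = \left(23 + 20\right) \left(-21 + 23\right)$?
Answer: $12996$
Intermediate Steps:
$g = 86$ ($g = 43 \cdot 2 = 86$)
$\left(g + 28\right)^{2} = \left(86 + 28\right)^{2} = 114^{2} = 12996$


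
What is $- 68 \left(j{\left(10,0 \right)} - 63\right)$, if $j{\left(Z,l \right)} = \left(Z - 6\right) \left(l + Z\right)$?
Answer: $1564$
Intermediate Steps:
$j{\left(Z,l \right)} = \left(-6 + Z\right) \left(Z + l\right)$
$- 68 \left(j{\left(10,0 \right)} - 63\right) = - 68 \left(\left(10^{2} - 60 - 0 + 10 \cdot 0\right) - 63\right) = - 68 \left(\left(100 - 60 + 0 + 0\right) - 63\right) = - 68 \left(40 - 63\right) = \left(-68\right) \left(-23\right) = 1564$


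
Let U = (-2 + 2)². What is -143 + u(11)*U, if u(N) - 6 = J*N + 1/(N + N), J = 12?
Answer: -143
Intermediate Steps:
U = 0 (U = 0² = 0)
u(N) = 6 + 1/(2*N) + 12*N (u(N) = 6 + (12*N + 1/(N + N)) = 6 + (12*N + 1/(2*N)) = 6 + (1/(2*N) + 12*N) = 6 + 1/(2*N) + 12*N)
-143 + u(11)*U = -143 + (6 + (½)/11 + 12*11)*0 = -143 + (6 + (½)*(1/11) + 132)*0 = -143 + (6 + 1/22 + 132)*0 = -143 + (3037/22)*0 = -143 + 0 = -143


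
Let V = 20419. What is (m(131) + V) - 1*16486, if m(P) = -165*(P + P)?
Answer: -39297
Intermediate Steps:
m(P) = -330*P
(m(131) + V) - 1*16486 = (-330*131 + 20419) - 1*16486 = (-43230 + 20419) - 16486 = -22811 - 16486 = -39297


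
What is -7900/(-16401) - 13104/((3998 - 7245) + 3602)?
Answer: -2987524/82005 ≈ -36.431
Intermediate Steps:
-7900/(-16401) - 13104/((3998 - 7245) + 3602) = -7900*(-1/16401) - 13104/(-3247 + 3602) = 7900/16401 - 13104/355 = -2987524/82005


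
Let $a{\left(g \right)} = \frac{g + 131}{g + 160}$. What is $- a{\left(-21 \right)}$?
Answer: $- \frac{110}{139} \approx -0.79137$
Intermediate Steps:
$a{\left(g \right)} = \frac{131 + g}{160 + g}$
$- a{\left(-21 \right)} = - \frac{131 - 21}{160 - 21} = - \frac{110}{139}$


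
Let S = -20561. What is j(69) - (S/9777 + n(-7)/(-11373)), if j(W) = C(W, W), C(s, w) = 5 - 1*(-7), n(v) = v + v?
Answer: 522676409/37064607 ≈ 14.102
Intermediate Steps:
n(v) = 2*v
C(s, w) = 12 (C(s, w) = 5 + 7 = 12)
j(W) = 12
j(69) - (S/9777 + n(-7)/(-11373)) = 12 - (-20561/9777 + (2*(-7))/(-11373)) = 12 - (-20561*1/9777 - 14*(-1/11373)) = 12 - (-20561/9777 + 14/11373) = 12 - 1*(-77901125/37064607) = 12 + 77901125/37064607 = 522676409/37064607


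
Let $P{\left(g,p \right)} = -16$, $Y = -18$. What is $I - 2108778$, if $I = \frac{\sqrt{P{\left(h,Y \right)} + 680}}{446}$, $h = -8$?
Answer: $-2108778 + \frac{\sqrt{166}}{223} \approx -2.1088 \cdot 10^{6}$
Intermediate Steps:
$I = \frac{\sqrt{166}}{223}$ ($I = \frac{\sqrt{-16 + 680}}{446} = \sqrt{664} \cdot \frac{1}{446} = 2 \sqrt{166} \cdot \frac{1}{446} = \frac{\sqrt{166}}{223} \approx 0.057776$)
$I - 2108778 = \frac{\sqrt{166}}{223} - 2108778 = -2108778 + \frac{\sqrt{166}}{223}$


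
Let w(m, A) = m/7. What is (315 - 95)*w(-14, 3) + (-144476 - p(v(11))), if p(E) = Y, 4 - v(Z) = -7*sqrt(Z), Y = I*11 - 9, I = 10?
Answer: -145017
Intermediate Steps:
Y = 101 (Y = 10*11 - 9 = 110 - 9 = 101)
w(m, A) = m/7 (w(m, A) = m*(1/7) = m/7)
v(Z) = 4 + 7*sqrt(Z) (v(Z) = 4 - (-7)*sqrt(Z) = 4 + 7*sqrt(Z))
p(E) = 101
(315 - 95)*w(-14, 3) + (-144476 - p(v(11))) = (315 - 95)*((1/7)*(-14)) + (-144476 - 1*101) = 220*(-2) + (-144476 - 101) = -440 - 144577 = -145017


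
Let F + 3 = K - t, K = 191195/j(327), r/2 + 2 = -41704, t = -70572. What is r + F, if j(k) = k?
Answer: -4008466/327 ≈ -12258.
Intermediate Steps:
r = -83412 (r = -4 + 2*(-41704) = -4 - 83408 = -83412)
K = 191195/327 ≈ 584.69
F = 23267258/327 (F = -3 + (191195/327 - 1*(-70572)) = -3 + (191195/327 + 70572) = -3 + 23268239/327 = 23267258/327 ≈ 71154.)
r + F = -83412 + 23267258/327 = -4008466/327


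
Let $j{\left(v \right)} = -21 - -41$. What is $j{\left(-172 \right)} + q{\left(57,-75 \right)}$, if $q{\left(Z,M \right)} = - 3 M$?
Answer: $245$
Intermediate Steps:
$j{\left(v \right)} = 20$ ($j{\left(v \right)} = -21 + 41 = 20$)
$j{\left(-172 \right)} + q{\left(57,-75 \right)} = 20 - -225 = 20 + 225 = 245$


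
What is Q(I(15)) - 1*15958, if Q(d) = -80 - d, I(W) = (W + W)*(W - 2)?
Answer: -16428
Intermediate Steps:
I(W) = 2*W*(-2 + W) (I(W) = (2*W)*(-2 + W) = 2*W*(-2 + W))
Q(I(15)) - 1*15958 = (-80 - 2*15*(-2 + 15)) - 1*15958 = (-80 - 2*15*13) - 15958 = (-80 - 1*390) - 15958 = (-80 - 390) - 15958 = -470 - 15958 = -16428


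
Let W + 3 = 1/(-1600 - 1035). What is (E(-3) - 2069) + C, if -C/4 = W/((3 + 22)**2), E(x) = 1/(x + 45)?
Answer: -143107168667/69168750 ≈ -2069.0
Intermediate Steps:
W = -7906/2635 (W = -3 + 1/(-1600 - 1035) = -3 + 1/(-2635) = -3 - 1/2635 = -7906/2635 ≈ -3.0004)
E(x) = 1/(45 + x)
C = 31624/1646875 (C = -(-31624)/(2635*((3 + 22)**2)) = -(-31624)/(2635*(25**2)) = -(-31624)/(2635*625) = -4*(-7906/1646875) = 31624/1646875 ≈ 0.019202)
(E(-3) - 2069) + C = (1/(45 - 3) - 2069) + 31624/1646875 = (1/42 - 2069) + 31624/1646875 = -86897/42 + 31624/1646875 = -143107168667/69168750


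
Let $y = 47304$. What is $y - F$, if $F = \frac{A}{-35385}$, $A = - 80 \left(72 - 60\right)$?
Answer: $\frac{111590072}{2359} \approx 47304.0$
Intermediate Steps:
$A = -960$ ($A = \left(-80\right) 12 = -960$)
$F = \frac{64}{2359}$ ($F = - \frac{960}{-35385} = \left(-960\right) \left(- \frac{1}{35385}\right) = \frac{64}{2359} \approx 0.02713$)
$y - F = 47304 - \frac{64}{2359} = \frac{111590072}{2359}$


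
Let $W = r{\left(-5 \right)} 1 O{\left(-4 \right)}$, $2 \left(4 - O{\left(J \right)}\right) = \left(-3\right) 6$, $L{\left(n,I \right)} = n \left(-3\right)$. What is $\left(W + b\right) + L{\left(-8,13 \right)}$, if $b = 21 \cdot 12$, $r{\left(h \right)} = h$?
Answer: $211$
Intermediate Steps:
$L{\left(n,I \right)} = - 3 n$
$O{\left(J \right)} = 13$ ($O{\left(J \right)} = 4 - \frac{\left(-3\right) 6}{2} = 4 - -9 = 4 + 9 = 13$)
$W = -65$ ($W = \left(-5\right) 1 \cdot 13 = \left(-5\right) 13 = -65$)
$b = 252$
$\left(W + b\right) + L{\left(-8,13 \right)} = \left(-65 + 252\right) - -24 = 187 + 24 = 211$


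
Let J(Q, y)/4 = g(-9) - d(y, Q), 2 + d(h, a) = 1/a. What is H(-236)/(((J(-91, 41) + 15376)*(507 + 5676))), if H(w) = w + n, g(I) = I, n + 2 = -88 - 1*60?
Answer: -17563/4317811488 ≈ -4.0676e-6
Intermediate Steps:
n = -150 (n = -2 + (-88 - 1*60) = -2 + (-88 - 60) = -2 - 148 = -150)
d(h, a) = -2 + 1/a
J(Q, y) = -28 - 4/Q (J(Q, y) = 4*(-9 - (-2 + 1/Q)) = 4*(-9 + (2 - 1/Q)) = 4*(-7 - 1/Q) = -28 - 4/Q)
H(w) = -150 + w (H(w) = w - 150 = -150 + w)
H(-236)/(((J(-91, 41) + 15376)*(507 + 5676))) = (-150 - 236)/((((-28 - 4/(-91)) + 15376)*(507 + 5676))) = -386*1/(6183*((-28 - 4*(-1/91)) + 15376)) = -386*1/(6183*((-28 + 4/91) + 15376)) = -386*1/(6183*(-2544/91 + 15376)) = -386/((1396672/91)*6183) = -386/8635622976/91 = -386*91/8635622976 = -17563/4317811488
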